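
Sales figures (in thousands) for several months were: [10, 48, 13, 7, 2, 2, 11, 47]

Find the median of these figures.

10.5

Step 1: Sort the data in ascending order: [2, 2, 7, 10, 11, 13, 47, 48]
Step 2: The number of values is n = 8.
Step 3: Since n is even, the median is the average of positions 4 and 5:
  Median = (10 + 11) / 2 = 10.5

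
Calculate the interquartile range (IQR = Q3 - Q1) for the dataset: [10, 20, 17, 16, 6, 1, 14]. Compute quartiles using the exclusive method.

11

Step 1: Sort the data: [1, 6, 10, 14, 16, 17, 20]
Step 2: n = 7
Step 3: Using the exclusive quartile method:
  Q1 = 6
  Q2 (median) = 14
  Q3 = 17
  IQR = Q3 - Q1 = 17 - 6 = 11
Step 4: IQR = 11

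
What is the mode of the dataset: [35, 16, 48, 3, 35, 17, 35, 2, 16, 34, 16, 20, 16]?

16

Step 1: Count the frequency of each value:
  2: appears 1 time(s)
  3: appears 1 time(s)
  16: appears 4 time(s)
  17: appears 1 time(s)
  20: appears 1 time(s)
  34: appears 1 time(s)
  35: appears 3 time(s)
  48: appears 1 time(s)
Step 2: The value 16 appears most frequently (4 times).
Step 3: Mode = 16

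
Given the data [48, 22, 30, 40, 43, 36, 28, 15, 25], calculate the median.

30

Step 1: Sort the data in ascending order: [15, 22, 25, 28, 30, 36, 40, 43, 48]
Step 2: The number of values is n = 9.
Step 3: Since n is odd, the median is the middle value at position 5: 30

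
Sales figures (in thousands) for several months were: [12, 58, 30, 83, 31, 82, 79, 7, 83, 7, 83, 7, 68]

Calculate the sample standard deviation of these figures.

33.218

Step 1: Compute the mean: 48.4615
Step 2: Sum of squared deviations from the mean: 13241.2308
Step 3: Sample variance = 13241.2308 / 12 = 1103.4359
Step 4: Standard deviation = sqrt(1103.4359) = 33.218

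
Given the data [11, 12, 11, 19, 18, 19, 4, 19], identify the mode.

19

Step 1: Count the frequency of each value:
  4: appears 1 time(s)
  11: appears 2 time(s)
  12: appears 1 time(s)
  18: appears 1 time(s)
  19: appears 3 time(s)
Step 2: The value 19 appears most frequently (3 times).
Step 3: Mode = 19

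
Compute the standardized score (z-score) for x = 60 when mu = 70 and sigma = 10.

-1

Step 1: Recall the z-score formula: z = (x - mu) / sigma
Step 2: Substitute values: z = (60 - 70) / 10
Step 3: z = -10 / 10 = -1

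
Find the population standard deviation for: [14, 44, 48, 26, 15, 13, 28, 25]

12.4693

Step 1: Compute the mean: 26.625
Step 2: Sum of squared deviations from the mean: 1243.875
Step 3: Population variance = 1243.875 / 8 = 155.4844
Step 4: Standard deviation = sqrt(155.4844) = 12.4693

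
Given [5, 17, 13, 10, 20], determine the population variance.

27.6

Step 1: Compute the mean: (5 + 17 + 13 + 10 + 20) / 5 = 13
Step 2: Compute squared deviations from the mean:
  (5 - 13)^2 = 64
  (17 - 13)^2 = 16
  (13 - 13)^2 = 0
  (10 - 13)^2 = 9
  (20 - 13)^2 = 49
Step 3: Sum of squared deviations = 138
Step 4: Population variance = 138 / 5 = 27.6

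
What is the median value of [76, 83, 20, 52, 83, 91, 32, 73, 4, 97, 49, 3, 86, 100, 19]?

73

Step 1: Sort the data in ascending order: [3, 4, 19, 20, 32, 49, 52, 73, 76, 83, 83, 86, 91, 97, 100]
Step 2: The number of values is n = 15.
Step 3: Since n is odd, the median is the middle value at position 8: 73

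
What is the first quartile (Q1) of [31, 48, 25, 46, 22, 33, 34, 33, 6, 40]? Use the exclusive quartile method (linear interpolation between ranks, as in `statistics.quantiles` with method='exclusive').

24.25

Step 1: Sort the data: [6, 22, 25, 31, 33, 33, 34, 40, 46, 48]
Step 2: n = 10
Step 3: Using the exclusive quartile method:
  Q1 = 24.25
  Q2 (median) = 33
  Q3 = 41.5
  IQR = Q3 - Q1 = 41.5 - 24.25 = 17.25
Step 4: Q1 = 24.25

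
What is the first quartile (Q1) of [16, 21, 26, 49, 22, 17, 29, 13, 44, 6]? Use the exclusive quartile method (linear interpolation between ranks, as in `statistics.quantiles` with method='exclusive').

15.25

Step 1: Sort the data: [6, 13, 16, 17, 21, 22, 26, 29, 44, 49]
Step 2: n = 10
Step 3: Using the exclusive quartile method:
  Q1 = 15.25
  Q2 (median) = 21.5
  Q3 = 32.75
  IQR = Q3 - Q1 = 32.75 - 15.25 = 17.5
Step 4: Q1 = 15.25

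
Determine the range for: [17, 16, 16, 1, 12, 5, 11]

16

Step 1: Identify the maximum value: max = 17
Step 2: Identify the minimum value: min = 1
Step 3: Range = max - min = 17 - 1 = 16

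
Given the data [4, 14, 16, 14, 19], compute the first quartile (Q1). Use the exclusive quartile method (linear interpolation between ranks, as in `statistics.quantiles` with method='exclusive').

9

Step 1: Sort the data: [4, 14, 14, 16, 19]
Step 2: n = 5
Step 3: Using the exclusive quartile method:
  Q1 = 9
  Q2 (median) = 14
  Q3 = 17.5
  IQR = Q3 - Q1 = 17.5 - 9 = 8.5
Step 4: Q1 = 9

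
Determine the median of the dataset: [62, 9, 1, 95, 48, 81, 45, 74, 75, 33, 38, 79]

55

Step 1: Sort the data in ascending order: [1, 9, 33, 38, 45, 48, 62, 74, 75, 79, 81, 95]
Step 2: The number of values is n = 12.
Step 3: Since n is even, the median is the average of positions 6 and 7:
  Median = (48 + 62) / 2 = 55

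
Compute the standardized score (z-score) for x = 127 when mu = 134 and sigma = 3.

-2.3333

Step 1: Recall the z-score formula: z = (x - mu) / sigma
Step 2: Substitute values: z = (127 - 134) / 3
Step 3: z = -7 / 3 = -2.3333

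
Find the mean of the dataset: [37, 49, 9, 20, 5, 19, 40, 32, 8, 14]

23.3

Step 1: Sum all values: 37 + 49 + 9 + 20 + 5 + 19 + 40 + 32 + 8 + 14 = 233
Step 2: Count the number of values: n = 10
Step 3: Mean = sum / n = 233 / 10 = 23.3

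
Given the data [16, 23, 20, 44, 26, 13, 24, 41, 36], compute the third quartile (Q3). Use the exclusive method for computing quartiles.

38.5

Step 1: Sort the data: [13, 16, 20, 23, 24, 26, 36, 41, 44]
Step 2: n = 9
Step 3: Using the exclusive quartile method:
  Q1 = 18
  Q2 (median) = 24
  Q3 = 38.5
  IQR = Q3 - Q1 = 38.5 - 18 = 20.5
Step 4: Q3 = 38.5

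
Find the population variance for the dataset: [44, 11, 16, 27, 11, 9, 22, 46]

189.9375

Step 1: Compute the mean: (44 + 11 + 16 + 27 + 11 + 9 + 22 + 46) / 8 = 23.25
Step 2: Compute squared deviations from the mean:
  (44 - 23.25)^2 = 430.5625
  (11 - 23.25)^2 = 150.0625
  (16 - 23.25)^2 = 52.5625
  (27 - 23.25)^2 = 14.0625
  (11 - 23.25)^2 = 150.0625
  (9 - 23.25)^2 = 203.0625
  (22 - 23.25)^2 = 1.5625
  (46 - 23.25)^2 = 517.5625
Step 3: Sum of squared deviations = 1519.5
Step 4: Population variance = 1519.5 / 8 = 189.9375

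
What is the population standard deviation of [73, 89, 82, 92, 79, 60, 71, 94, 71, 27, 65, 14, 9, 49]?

26.9145

Step 1: Compute the mean: 62.5
Step 2: Sum of squared deviations from the mean: 10141.5
Step 3: Population variance = 10141.5 / 14 = 724.3929
Step 4: Standard deviation = sqrt(724.3929) = 26.9145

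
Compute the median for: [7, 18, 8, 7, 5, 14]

7.5

Step 1: Sort the data in ascending order: [5, 7, 7, 8, 14, 18]
Step 2: The number of values is n = 6.
Step 3: Since n is even, the median is the average of positions 3 and 4:
  Median = (7 + 8) / 2 = 7.5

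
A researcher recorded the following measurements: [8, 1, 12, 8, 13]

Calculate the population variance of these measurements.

17.84

Step 1: Compute the mean: (8 + 1 + 12 + 8 + 13) / 5 = 8.4
Step 2: Compute squared deviations from the mean:
  (8 - 8.4)^2 = 0.16
  (1 - 8.4)^2 = 54.76
  (12 - 8.4)^2 = 12.96
  (8 - 8.4)^2 = 0.16
  (13 - 8.4)^2 = 21.16
Step 3: Sum of squared deviations = 89.2
Step 4: Population variance = 89.2 / 5 = 17.84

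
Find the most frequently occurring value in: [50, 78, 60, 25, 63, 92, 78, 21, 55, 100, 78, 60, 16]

78

Step 1: Count the frequency of each value:
  16: appears 1 time(s)
  21: appears 1 time(s)
  25: appears 1 time(s)
  50: appears 1 time(s)
  55: appears 1 time(s)
  60: appears 2 time(s)
  63: appears 1 time(s)
  78: appears 3 time(s)
  92: appears 1 time(s)
  100: appears 1 time(s)
Step 2: The value 78 appears most frequently (3 times).
Step 3: Mode = 78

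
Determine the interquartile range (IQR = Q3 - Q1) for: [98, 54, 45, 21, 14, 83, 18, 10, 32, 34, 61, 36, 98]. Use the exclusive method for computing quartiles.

52.5

Step 1: Sort the data: [10, 14, 18, 21, 32, 34, 36, 45, 54, 61, 83, 98, 98]
Step 2: n = 13
Step 3: Using the exclusive quartile method:
  Q1 = 19.5
  Q2 (median) = 36
  Q3 = 72
  IQR = Q3 - Q1 = 72 - 19.5 = 52.5
Step 4: IQR = 52.5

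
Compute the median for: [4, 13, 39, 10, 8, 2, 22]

10

Step 1: Sort the data in ascending order: [2, 4, 8, 10, 13, 22, 39]
Step 2: The number of values is n = 7.
Step 3: Since n is odd, the median is the middle value at position 4: 10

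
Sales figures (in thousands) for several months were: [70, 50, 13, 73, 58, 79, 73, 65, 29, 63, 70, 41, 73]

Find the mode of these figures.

73

Step 1: Count the frequency of each value:
  13: appears 1 time(s)
  29: appears 1 time(s)
  41: appears 1 time(s)
  50: appears 1 time(s)
  58: appears 1 time(s)
  63: appears 1 time(s)
  65: appears 1 time(s)
  70: appears 2 time(s)
  73: appears 3 time(s)
  79: appears 1 time(s)
Step 2: The value 73 appears most frequently (3 times).
Step 3: Mode = 73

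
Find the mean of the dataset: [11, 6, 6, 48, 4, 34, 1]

15.7143

Step 1: Sum all values: 11 + 6 + 6 + 48 + 4 + 34 + 1 = 110
Step 2: Count the number of values: n = 7
Step 3: Mean = sum / n = 110 / 7 = 15.7143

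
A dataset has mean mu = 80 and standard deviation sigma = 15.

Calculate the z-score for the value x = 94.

0.9333

Step 1: Recall the z-score formula: z = (x - mu) / sigma
Step 2: Substitute values: z = (94 - 80) / 15
Step 3: z = 14 / 15 = 0.9333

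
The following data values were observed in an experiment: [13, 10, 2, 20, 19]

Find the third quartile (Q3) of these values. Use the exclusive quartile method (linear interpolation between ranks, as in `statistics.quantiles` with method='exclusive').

19.5

Step 1: Sort the data: [2, 10, 13, 19, 20]
Step 2: n = 5
Step 3: Using the exclusive quartile method:
  Q1 = 6
  Q2 (median) = 13
  Q3 = 19.5
  IQR = Q3 - Q1 = 19.5 - 6 = 13.5
Step 4: Q3 = 19.5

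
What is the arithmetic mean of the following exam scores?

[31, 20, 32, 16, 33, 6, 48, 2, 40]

25.3333

Step 1: Sum all values: 31 + 20 + 32 + 16 + 33 + 6 + 48 + 2 + 40 = 228
Step 2: Count the number of values: n = 9
Step 3: Mean = sum / n = 228 / 9 = 25.3333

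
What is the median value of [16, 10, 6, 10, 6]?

10

Step 1: Sort the data in ascending order: [6, 6, 10, 10, 16]
Step 2: The number of values is n = 5.
Step 3: Since n is odd, the median is the middle value at position 3: 10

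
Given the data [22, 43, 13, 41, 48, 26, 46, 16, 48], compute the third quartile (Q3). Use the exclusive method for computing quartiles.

47

Step 1: Sort the data: [13, 16, 22, 26, 41, 43, 46, 48, 48]
Step 2: n = 9
Step 3: Using the exclusive quartile method:
  Q1 = 19
  Q2 (median) = 41
  Q3 = 47
  IQR = Q3 - Q1 = 47 - 19 = 28
Step 4: Q3 = 47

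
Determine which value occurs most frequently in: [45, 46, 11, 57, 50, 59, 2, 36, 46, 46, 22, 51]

46

Step 1: Count the frequency of each value:
  2: appears 1 time(s)
  11: appears 1 time(s)
  22: appears 1 time(s)
  36: appears 1 time(s)
  45: appears 1 time(s)
  46: appears 3 time(s)
  50: appears 1 time(s)
  51: appears 1 time(s)
  57: appears 1 time(s)
  59: appears 1 time(s)
Step 2: The value 46 appears most frequently (3 times).
Step 3: Mode = 46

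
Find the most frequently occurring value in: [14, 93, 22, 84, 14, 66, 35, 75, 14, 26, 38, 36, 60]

14

Step 1: Count the frequency of each value:
  14: appears 3 time(s)
  22: appears 1 time(s)
  26: appears 1 time(s)
  35: appears 1 time(s)
  36: appears 1 time(s)
  38: appears 1 time(s)
  60: appears 1 time(s)
  66: appears 1 time(s)
  75: appears 1 time(s)
  84: appears 1 time(s)
  93: appears 1 time(s)
Step 2: The value 14 appears most frequently (3 times).
Step 3: Mode = 14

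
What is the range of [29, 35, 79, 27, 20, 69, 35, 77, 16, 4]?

75

Step 1: Identify the maximum value: max = 79
Step 2: Identify the minimum value: min = 4
Step 3: Range = max - min = 79 - 4 = 75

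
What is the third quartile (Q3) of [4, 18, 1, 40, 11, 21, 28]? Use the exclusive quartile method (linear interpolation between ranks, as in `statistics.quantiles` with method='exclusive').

28

Step 1: Sort the data: [1, 4, 11, 18, 21, 28, 40]
Step 2: n = 7
Step 3: Using the exclusive quartile method:
  Q1 = 4
  Q2 (median) = 18
  Q3 = 28
  IQR = Q3 - Q1 = 28 - 4 = 24
Step 4: Q3 = 28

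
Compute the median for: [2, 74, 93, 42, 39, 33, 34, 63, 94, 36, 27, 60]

40.5

Step 1: Sort the data in ascending order: [2, 27, 33, 34, 36, 39, 42, 60, 63, 74, 93, 94]
Step 2: The number of values is n = 12.
Step 3: Since n is even, the median is the average of positions 6 and 7:
  Median = (39 + 42) / 2 = 40.5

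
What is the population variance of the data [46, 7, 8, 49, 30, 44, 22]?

269.6735

Step 1: Compute the mean: (46 + 7 + 8 + 49 + 30 + 44 + 22) / 7 = 29.4286
Step 2: Compute squared deviations from the mean:
  (46 - 29.4286)^2 = 274.6122
  (7 - 29.4286)^2 = 503.0408
  (8 - 29.4286)^2 = 459.1837
  (49 - 29.4286)^2 = 383.0408
  (30 - 29.4286)^2 = 0.3265
  (44 - 29.4286)^2 = 212.3265
  (22 - 29.4286)^2 = 55.1837
Step 3: Sum of squared deviations = 1887.7143
Step 4: Population variance = 1887.7143 / 7 = 269.6735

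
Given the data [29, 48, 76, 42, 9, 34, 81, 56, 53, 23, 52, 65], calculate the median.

50

Step 1: Sort the data in ascending order: [9, 23, 29, 34, 42, 48, 52, 53, 56, 65, 76, 81]
Step 2: The number of values is n = 12.
Step 3: Since n is even, the median is the average of positions 6 and 7:
  Median = (48 + 52) / 2 = 50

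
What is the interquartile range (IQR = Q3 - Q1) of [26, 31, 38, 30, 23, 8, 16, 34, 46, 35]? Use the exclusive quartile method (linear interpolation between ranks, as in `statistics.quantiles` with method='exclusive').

14.5

Step 1: Sort the data: [8, 16, 23, 26, 30, 31, 34, 35, 38, 46]
Step 2: n = 10
Step 3: Using the exclusive quartile method:
  Q1 = 21.25
  Q2 (median) = 30.5
  Q3 = 35.75
  IQR = Q3 - Q1 = 35.75 - 21.25 = 14.5
Step 4: IQR = 14.5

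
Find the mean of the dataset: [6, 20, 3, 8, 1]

7.6

Step 1: Sum all values: 6 + 20 + 3 + 8 + 1 = 38
Step 2: Count the number of values: n = 5
Step 3: Mean = sum / n = 38 / 5 = 7.6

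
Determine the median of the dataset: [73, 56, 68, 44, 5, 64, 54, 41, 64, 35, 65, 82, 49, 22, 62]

56

Step 1: Sort the data in ascending order: [5, 22, 35, 41, 44, 49, 54, 56, 62, 64, 64, 65, 68, 73, 82]
Step 2: The number of values is n = 15.
Step 3: Since n is odd, the median is the middle value at position 8: 56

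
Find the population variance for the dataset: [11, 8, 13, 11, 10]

2.64

Step 1: Compute the mean: (11 + 8 + 13 + 11 + 10) / 5 = 10.6
Step 2: Compute squared deviations from the mean:
  (11 - 10.6)^2 = 0.16
  (8 - 10.6)^2 = 6.76
  (13 - 10.6)^2 = 5.76
  (11 - 10.6)^2 = 0.16
  (10 - 10.6)^2 = 0.36
Step 3: Sum of squared deviations = 13.2
Step 4: Population variance = 13.2 / 5 = 2.64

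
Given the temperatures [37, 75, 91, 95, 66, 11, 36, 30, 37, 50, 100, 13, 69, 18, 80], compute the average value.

53.8667

Step 1: Sum all values: 37 + 75 + 91 + 95 + 66 + 11 + 36 + 30 + 37 + 50 + 100 + 13 + 69 + 18 + 80 = 808
Step 2: Count the number of values: n = 15
Step 3: Mean = sum / n = 808 / 15 = 53.8667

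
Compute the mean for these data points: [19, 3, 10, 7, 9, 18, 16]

11.7143

Step 1: Sum all values: 19 + 3 + 10 + 7 + 9 + 18 + 16 = 82
Step 2: Count the number of values: n = 7
Step 3: Mean = sum / n = 82 / 7 = 11.7143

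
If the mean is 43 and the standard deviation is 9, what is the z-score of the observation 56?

1.4444

Step 1: Recall the z-score formula: z = (x - mu) / sigma
Step 2: Substitute values: z = (56 - 43) / 9
Step 3: z = 13 / 9 = 1.4444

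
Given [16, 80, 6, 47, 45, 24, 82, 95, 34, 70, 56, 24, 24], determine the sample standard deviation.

28.3212

Step 1: Compute the mean: 46.3846
Step 2: Sum of squared deviations from the mean: 9625.0769
Step 3: Sample variance = 9625.0769 / 12 = 802.0897
Step 4: Standard deviation = sqrt(802.0897) = 28.3212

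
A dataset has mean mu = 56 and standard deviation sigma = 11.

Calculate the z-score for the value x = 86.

2.7273

Step 1: Recall the z-score formula: z = (x - mu) / sigma
Step 2: Substitute values: z = (86 - 56) / 11
Step 3: z = 30 / 11 = 2.7273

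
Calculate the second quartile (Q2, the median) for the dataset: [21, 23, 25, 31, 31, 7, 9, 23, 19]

23

Step 1: Sort the data: [7, 9, 19, 21, 23, 23, 25, 31, 31]
Step 2: n = 9
Step 3: Q2 is the median. Since n is odd, it is the middle value at position 5: 23
Step 4: Q2 = 23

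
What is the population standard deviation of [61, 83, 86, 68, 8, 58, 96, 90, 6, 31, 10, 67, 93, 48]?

31.197

Step 1: Compute the mean: 57.5
Step 2: Sum of squared deviations from the mean: 13625.5
Step 3: Population variance = 13625.5 / 14 = 973.25
Step 4: Standard deviation = sqrt(973.25) = 31.197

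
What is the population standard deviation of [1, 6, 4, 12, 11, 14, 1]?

4.957

Step 1: Compute the mean: 7
Step 2: Sum of squared deviations from the mean: 172
Step 3: Population variance = 172 / 7 = 24.5714
Step 4: Standard deviation = sqrt(24.5714) = 4.957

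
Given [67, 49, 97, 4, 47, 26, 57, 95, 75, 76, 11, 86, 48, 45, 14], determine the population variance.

837.9822

Step 1: Compute the mean: (67 + 49 + 97 + 4 + 47 + 26 + 57 + 95 + 75 + 76 + 11 + 86 + 48 + 45 + 14) / 15 = 53.1333
Step 2: Compute squared deviations from the mean:
  (67 - 53.1333)^2 = 192.2844
  (49 - 53.1333)^2 = 17.0844
  (97 - 53.1333)^2 = 1924.2844
  (4 - 53.1333)^2 = 2414.0844
  (47 - 53.1333)^2 = 37.6178
  (26 - 53.1333)^2 = 736.2178
  (57 - 53.1333)^2 = 14.9511
  (95 - 53.1333)^2 = 1752.8178
  (75 - 53.1333)^2 = 478.1511
  (76 - 53.1333)^2 = 522.8844
  (11 - 53.1333)^2 = 1775.2178
  (86 - 53.1333)^2 = 1080.2178
  (48 - 53.1333)^2 = 26.3511
  (45 - 53.1333)^2 = 66.1511
  (14 - 53.1333)^2 = 1531.4178
Step 3: Sum of squared deviations = 12569.7333
Step 4: Population variance = 12569.7333 / 15 = 837.9822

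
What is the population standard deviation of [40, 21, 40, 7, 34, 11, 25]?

12.3388

Step 1: Compute the mean: 25.4286
Step 2: Sum of squared deviations from the mean: 1065.7143
Step 3: Population variance = 1065.7143 / 7 = 152.2449
Step 4: Standard deviation = sqrt(152.2449) = 12.3388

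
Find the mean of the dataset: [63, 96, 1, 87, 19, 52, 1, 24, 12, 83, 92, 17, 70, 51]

47.7143

Step 1: Sum all values: 63 + 96 + 1 + 87 + 19 + 52 + 1 + 24 + 12 + 83 + 92 + 17 + 70 + 51 = 668
Step 2: Count the number of values: n = 14
Step 3: Mean = sum / n = 668 / 14 = 47.7143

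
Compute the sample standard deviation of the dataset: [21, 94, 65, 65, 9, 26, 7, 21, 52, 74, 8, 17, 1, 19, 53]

29.044

Step 1: Compute the mean: 35.4667
Step 2: Sum of squared deviations from the mean: 11809.7333
Step 3: Sample variance = 11809.7333 / 14 = 843.5524
Step 4: Standard deviation = sqrt(843.5524) = 29.044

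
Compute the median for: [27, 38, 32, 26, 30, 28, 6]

28

Step 1: Sort the data in ascending order: [6, 26, 27, 28, 30, 32, 38]
Step 2: The number of values is n = 7.
Step 3: Since n is odd, the median is the middle value at position 4: 28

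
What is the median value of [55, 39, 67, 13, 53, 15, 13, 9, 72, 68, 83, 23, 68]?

53

Step 1: Sort the data in ascending order: [9, 13, 13, 15, 23, 39, 53, 55, 67, 68, 68, 72, 83]
Step 2: The number of values is n = 13.
Step 3: Since n is odd, the median is the middle value at position 7: 53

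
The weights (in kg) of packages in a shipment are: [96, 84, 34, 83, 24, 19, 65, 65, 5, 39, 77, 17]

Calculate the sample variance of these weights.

969.3333

Step 1: Compute the mean: (96 + 84 + 34 + 83 + 24 + 19 + 65 + 65 + 5 + 39 + 77 + 17) / 12 = 50.6667
Step 2: Compute squared deviations from the mean:
  (96 - 50.6667)^2 = 2055.1111
  (84 - 50.6667)^2 = 1111.1111
  (34 - 50.6667)^2 = 277.7778
  (83 - 50.6667)^2 = 1045.4444
  (24 - 50.6667)^2 = 711.1111
  (19 - 50.6667)^2 = 1002.7778
  (65 - 50.6667)^2 = 205.4444
  (65 - 50.6667)^2 = 205.4444
  (5 - 50.6667)^2 = 2085.4444
  (39 - 50.6667)^2 = 136.1111
  (77 - 50.6667)^2 = 693.4444
  (17 - 50.6667)^2 = 1133.4444
Step 3: Sum of squared deviations = 10662.6667
Step 4: Sample variance = 10662.6667 / 11 = 969.3333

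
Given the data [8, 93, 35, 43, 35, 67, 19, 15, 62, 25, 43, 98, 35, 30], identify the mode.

35

Step 1: Count the frequency of each value:
  8: appears 1 time(s)
  15: appears 1 time(s)
  19: appears 1 time(s)
  25: appears 1 time(s)
  30: appears 1 time(s)
  35: appears 3 time(s)
  43: appears 2 time(s)
  62: appears 1 time(s)
  67: appears 1 time(s)
  93: appears 1 time(s)
  98: appears 1 time(s)
Step 2: The value 35 appears most frequently (3 times).
Step 3: Mode = 35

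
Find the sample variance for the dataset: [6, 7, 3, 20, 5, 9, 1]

38.2381

Step 1: Compute the mean: (6 + 7 + 3 + 20 + 5 + 9 + 1) / 7 = 7.2857
Step 2: Compute squared deviations from the mean:
  (6 - 7.2857)^2 = 1.6531
  (7 - 7.2857)^2 = 0.0816
  (3 - 7.2857)^2 = 18.3673
  (20 - 7.2857)^2 = 161.6531
  (5 - 7.2857)^2 = 5.2245
  (9 - 7.2857)^2 = 2.9388
  (1 - 7.2857)^2 = 39.5102
Step 3: Sum of squared deviations = 229.4286
Step 4: Sample variance = 229.4286 / 6 = 38.2381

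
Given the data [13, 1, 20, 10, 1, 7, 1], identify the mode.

1

Step 1: Count the frequency of each value:
  1: appears 3 time(s)
  7: appears 1 time(s)
  10: appears 1 time(s)
  13: appears 1 time(s)
  20: appears 1 time(s)
Step 2: The value 1 appears most frequently (3 times).
Step 3: Mode = 1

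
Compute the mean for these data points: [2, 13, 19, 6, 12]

10.4

Step 1: Sum all values: 2 + 13 + 19 + 6 + 12 = 52
Step 2: Count the number of values: n = 5
Step 3: Mean = sum / n = 52 / 5 = 10.4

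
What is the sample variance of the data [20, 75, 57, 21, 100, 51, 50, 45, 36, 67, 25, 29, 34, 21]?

557.6099

Step 1: Compute the mean: (20 + 75 + 57 + 21 + 100 + 51 + 50 + 45 + 36 + 67 + 25 + 29 + 34 + 21) / 14 = 45.0714
Step 2: Compute squared deviations from the mean:
  (20 - 45.0714)^2 = 628.5765
  (75 - 45.0714)^2 = 895.7194
  (57 - 45.0714)^2 = 142.2908
  (21 - 45.0714)^2 = 579.4337
  (100 - 45.0714)^2 = 3017.148
  (51 - 45.0714)^2 = 35.148
  (50 - 45.0714)^2 = 24.2908
  (45 - 45.0714)^2 = 0.0051
  (36 - 45.0714)^2 = 82.2908
  (67 - 45.0714)^2 = 480.8622
  (25 - 45.0714)^2 = 402.8622
  (29 - 45.0714)^2 = 258.2908
  (34 - 45.0714)^2 = 122.5765
  (21 - 45.0714)^2 = 579.4337
Step 3: Sum of squared deviations = 7248.9286
Step 4: Sample variance = 7248.9286 / 13 = 557.6099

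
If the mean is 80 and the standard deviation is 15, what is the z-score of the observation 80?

0

Step 1: Recall the z-score formula: z = (x - mu) / sigma
Step 2: Substitute values: z = (80 - 80) / 15
Step 3: z = 0 / 15 = 0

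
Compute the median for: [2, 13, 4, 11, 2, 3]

3.5

Step 1: Sort the data in ascending order: [2, 2, 3, 4, 11, 13]
Step 2: The number of values is n = 6.
Step 3: Since n is even, the median is the average of positions 3 and 4:
  Median = (3 + 4) / 2 = 3.5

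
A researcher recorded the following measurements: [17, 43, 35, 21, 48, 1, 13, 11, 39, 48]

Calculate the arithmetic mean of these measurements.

27.6

Step 1: Sum all values: 17 + 43 + 35 + 21 + 48 + 1 + 13 + 11 + 39 + 48 = 276
Step 2: Count the number of values: n = 10
Step 3: Mean = sum / n = 276 / 10 = 27.6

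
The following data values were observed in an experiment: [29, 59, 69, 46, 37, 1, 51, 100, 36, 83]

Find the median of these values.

48.5

Step 1: Sort the data in ascending order: [1, 29, 36, 37, 46, 51, 59, 69, 83, 100]
Step 2: The number of values is n = 10.
Step 3: Since n is even, the median is the average of positions 5 and 6:
  Median = (46 + 51) / 2 = 48.5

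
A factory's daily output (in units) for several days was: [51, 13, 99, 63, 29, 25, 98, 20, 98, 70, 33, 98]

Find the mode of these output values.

98

Step 1: Count the frequency of each value:
  13: appears 1 time(s)
  20: appears 1 time(s)
  25: appears 1 time(s)
  29: appears 1 time(s)
  33: appears 1 time(s)
  51: appears 1 time(s)
  63: appears 1 time(s)
  70: appears 1 time(s)
  98: appears 3 time(s)
  99: appears 1 time(s)
Step 2: The value 98 appears most frequently (3 times).
Step 3: Mode = 98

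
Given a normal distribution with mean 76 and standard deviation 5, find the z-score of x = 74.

-0.4

Step 1: Recall the z-score formula: z = (x - mu) / sigma
Step 2: Substitute values: z = (74 - 76) / 5
Step 3: z = -2 / 5 = -0.4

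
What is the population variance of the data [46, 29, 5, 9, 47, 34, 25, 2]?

275.7344

Step 1: Compute the mean: (46 + 29 + 5 + 9 + 47 + 34 + 25 + 2) / 8 = 24.625
Step 2: Compute squared deviations from the mean:
  (46 - 24.625)^2 = 456.8906
  (29 - 24.625)^2 = 19.1406
  (5 - 24.625)^2 = 385.1406
  (9 - 24.625)^2 = 244.1406
  (47 - 24.625)^2 = 500.6406
  (34 - 24.625)^2 = 87.8906
  (25 - 24.625)^2 = 0.1406
  (2 - 24.625)^2 = 511.8906
Step 3: Sum of squared deviations = 2205.875
Step 4: Population variance = 2205.875 / 8 = 275.7344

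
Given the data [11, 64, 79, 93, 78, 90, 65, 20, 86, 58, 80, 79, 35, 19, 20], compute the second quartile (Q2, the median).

65

Step 1: Sort the data: [11, 19, 20, 20, 35, 58, 64, 65, 78, 79, 79, 80, 86, 90, 93]
Step 2: n = 15
Step 3: Q2 is the median. Since n is odd, it is the middle value at position 8: 65
Step 4: Q2 = 65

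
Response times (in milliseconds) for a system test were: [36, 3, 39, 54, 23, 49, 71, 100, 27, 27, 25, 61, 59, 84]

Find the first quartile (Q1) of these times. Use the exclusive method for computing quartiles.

26.5

Step 1: Sort the data: [3, 23, 25, 27, 27, 36, 39, 49, 54, 59, 61, 71, 84, 100]
Step 2: n = 14
Step 3: Using the exclusive quartile method:
  Q1 = 26.5
  Q2 (median) = 44
  Q3 = 63.5
  IQR = Q3 - Q1 = 63.5 - 26.5 = 37
Step 4: Q1 = 26.5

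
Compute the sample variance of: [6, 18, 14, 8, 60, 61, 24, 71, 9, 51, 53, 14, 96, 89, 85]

1046.781

Step 1: Compute the mean: (6 + 18 + 14 + 8 + 60 + 61 + 24 + 71 + 9 + 51 + 53 + 14 + 96 + 89 + 85) / 15 = 43.9333
Step 2: Compute squared deviations from the mean:
  (6 - 43.9333)^2 = 1438.9378
  (18 - 43.9333)^2 = 672.5378
  (14 - 43.9333)^2 = 896.0044
  (8 - 43.9333)^2 = 1291.2044
  (60 - 43.9333)^2 = 258.1378
  (61 - 43.9333)^2 = 291.2711
  (24 - 43.9333)^2 = 397.3378
  (71 - 43.9333)^2 = 732.6044
  (9 - 43.9333)^2 = 1220.3378
  (51 - 43.9333)^2 = 49.9378
  (53 - 43.9333)^2 = 82.2044
  (14 - 43.9333)^2 = 896.0044
  (96 - 43.9333)^2 = 2710.9378
  (89 - 43.9333)^2 = 2031.0044
  (85 - 43.9333)^2 = 1686.4711
Step 3: Sum of squared deviations = 14654.9333
Step 4: Sample variance = 14654.9333 / 14 = 1046.781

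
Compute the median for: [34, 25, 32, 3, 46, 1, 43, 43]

33

Step 1: Sort the data in ascending order: [1, 3, 25, 32, 34, 43, 43, 46]
Step 2: The number of values is n = 8.
Step 3: Since n is even, the median is the average of positions 4 and 5:
  Median = (32 + 34) / 2 = 33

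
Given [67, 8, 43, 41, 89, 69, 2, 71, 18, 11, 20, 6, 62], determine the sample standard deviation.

29.9472

Step 1: Compute the mean: 39
Step 2: Sum of squared deviations from the mean: 10762
Step 3: Sample variance = 10762 / 12 = 896.8333
Step 4: Standard deviation = sqrt(896.8333) = 29.9472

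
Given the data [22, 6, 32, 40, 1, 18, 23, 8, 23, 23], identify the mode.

23

Step 1: Count the frequency of each value:
  1: appears 1 time(s)
  6: appears 1 time(s)
  8: appears 1 time(s)
  18: appears 1 time(s)
  22: appears 1 time(s)
  23: appears 3 time(s)
  32: appears 1 time(s)
  40: appears 1 time(s)
Step 2: The value 23 appears most frequently (3 times).
Step 3: Mode = 23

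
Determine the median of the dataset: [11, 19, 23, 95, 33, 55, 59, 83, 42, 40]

41

Step 1: Sort the data in ascending order: [11, 19, 23, 33, 40, 42, 55, 59, 83, 95]
Step 2: The number of values is n = 10.
Step 3: Since n is even, the median is the average of positions 5 and 6:
  Median = (40 + 42) / 2 = 41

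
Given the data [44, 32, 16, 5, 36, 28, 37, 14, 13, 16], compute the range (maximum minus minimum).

39

Step 1: Identify the maximum value: max = 44
Step 2: Identify the minimum value: min = 5
Step 3: Range = max - min = 44 - 5 = 39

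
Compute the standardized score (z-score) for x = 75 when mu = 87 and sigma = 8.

-1.5

Step 1: Recall the z-score formula: z = (x - mu) / sigma
Step 2: Substitute values: z = (75 - 87) / 8
Step 3: z = -12 / 8 = -1.5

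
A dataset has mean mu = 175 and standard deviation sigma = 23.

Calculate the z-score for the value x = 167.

-0.3478

Step 1: Recall the z-score formula: z = (x - mu) / sigma
Step 2: Substitute values: z = (167 - 175) / 23
Step 3: z = -8 / 23 = -0.3478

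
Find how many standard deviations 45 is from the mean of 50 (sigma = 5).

-1

Step 1: Recall the z-score formula: z = (x - mu) / sigma
Step 2: Substitute values: z = (45 - 50) / 5
Step 3: z = -5 / 5 = -1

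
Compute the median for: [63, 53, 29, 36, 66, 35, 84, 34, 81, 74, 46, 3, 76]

53

Step 1: Sort the data in ascending order: [3, 29, 34, 35, 36, 46, 53, 63, 66, 74, 76, 81, 84]
Step 2: The number of values is n = 13.
Step 3: Since n is odd, the median is the middle value at position 7: 53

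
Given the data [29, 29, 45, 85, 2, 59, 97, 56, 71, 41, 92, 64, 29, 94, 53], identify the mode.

29

Step 1: Count the frequency of each value:
  2: appears 1 time(s)
  29: appears 3 time(s)
  41: appears 1 time(s)
  45: appears 1 time(s)
  53: appears 1 time(s)
  56: appears 1 time(s)
  59: appears 1 time(s)
  64: appears 1 time(s)
  71: appears 1 time(s)
  85: appears 1 time(s)
  92: appears 1 time(s)
  94: appears 1 time(s)
  97: appears 1 time(s)
Step 2: The value 29 appears most frequently (3 times).
Step 3: Mode = 29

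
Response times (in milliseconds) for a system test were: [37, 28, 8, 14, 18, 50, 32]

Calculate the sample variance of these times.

210.9048

Step 1: Compute the mean: (37 + 28 + 8 + 14 + 18 + 50 + 32) / 7 = 26.7143
Step 2: Compute squared deviations from the mean:
  (37 - 26.7143)^2 = 105.7959
  (28 - 26.7143)^2 = 1.6531
  (8 - 26.7143)^2 = 350.2245
  (14 - 26.7143)^2 = 161.6531
  (18 - 26.7143)^2 = 75.9388
  (50 - 26.7143)^2 = 542.2245
  (32 - 26.7143)^2 = 27.9388
Step 3: Sum of squared deviations = 1265.4286
Step 4: Sample variance = 1265.4286 / 6 = 210.9048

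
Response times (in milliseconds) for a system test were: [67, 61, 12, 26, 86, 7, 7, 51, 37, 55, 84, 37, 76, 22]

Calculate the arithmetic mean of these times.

44.8571

Step 1: Sum all values: 67 + 61 + 12 + 26 + 86 + 7 + 7 + 51 + 37 + 55 + 84 + 37 + 76 + 22 = 628
Step 2: Count the number of values: n = 14
Step 3: Mean = sum / n = 628 / 14 = 44.8571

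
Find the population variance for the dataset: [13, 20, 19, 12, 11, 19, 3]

31.551

Step 1: Compute the mean: (13 + 20 + 19 + 12 + 11 + 19 + 3) / 7 = 13.8571
Step 2: Compute squared deviations from the mean:
  (13 - 13.8571)^2 = 0.7347
  (20 - 13.8571)^2 = 37.7347
  (19 - 13.8571)^2 = 26.449
  (12 - 13.8571)^2 = 3.449
  (11 - 13.8571)^2 = 8.1633
  (19 - 13.8571)^2 = 26.449
  (3 - 13.8571)^2 = 117.8776
Step 3: Sum of squared deviations = 220.8571
Step 4: Population variance = 220.8571 / 7 = 31.551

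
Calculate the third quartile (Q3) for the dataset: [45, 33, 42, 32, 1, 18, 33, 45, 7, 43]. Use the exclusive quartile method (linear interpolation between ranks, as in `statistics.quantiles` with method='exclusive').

43.5

Step 1: Sort the data: [1, 7, 18, 32, 33, 33, 42, 43, 45, 45]
Step 2: n = 10
Step 3: Using the exclusive quartile method:
  Q1 = 15.25
  Q2 (median) = 33
  Q3 = 43.5
  IQR = Q3 - Q1 = 43.5 - 15.25 = 28.25
Step 4: Q3 = 43.5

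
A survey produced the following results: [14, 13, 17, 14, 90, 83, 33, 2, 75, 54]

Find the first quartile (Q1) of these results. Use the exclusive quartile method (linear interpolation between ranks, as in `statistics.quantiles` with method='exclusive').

13.75

Step 1: Sort the data: [2, 13, 14, 14, 17, 33, 54, 75, 83, 90]
Step 2: n = 10
Step 3: Using the exclusive quartile method:
  Q1 = 13.75
  Q2 (median) = 25
  Q3 = 77
  IQR = Q3 - Q1 = 77 - 13.75 = 63.25
Step 4: Q1 = 13.75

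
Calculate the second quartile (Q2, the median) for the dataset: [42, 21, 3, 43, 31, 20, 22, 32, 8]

22

Step 1: Sort the data: [3, 8, 20, 21, 22, 31, 32, 42, 43]
Step 2: n = 9
Step 3: Q2 is the median. Since n is odd, it is the middle value at position 5: 22
Step 4: Q2 = 22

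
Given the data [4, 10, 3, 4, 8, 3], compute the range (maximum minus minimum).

7

Step 1: Identify the maximum value: max = 10
Step 2: Identify the minimum value: min = 3
Step 3: Range = max - min = 10 - 3 = 7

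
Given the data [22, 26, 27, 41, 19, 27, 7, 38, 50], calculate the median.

27

Step 1: Sort the data in ascending order: [7, 19, 22, 26, 27, 27, 38, 41, 50]
Step 2: The number of values is n = 9.
Step 3: Since n is odd, the median is the middle value at position 5: 27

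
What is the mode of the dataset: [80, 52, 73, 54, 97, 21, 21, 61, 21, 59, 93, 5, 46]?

21

Step 1: Count the frequency of each value:
  5: appears 1 time(s)
  21: appears 3 time(s)
  46: appears 1 time(s)
  52: appears 1 time(s)
  54: appears 1 time(s)
  59: appears 1 time(s)
  61: appears 1 time(s)
  73: appears 1 time(s)
  80: appears 1 time(s)
  93: appears 1 time(s)
  97: appears 1 time(s)
Step 2: The value 21 appears most frequently (3 times).
Step 3: Mode = 21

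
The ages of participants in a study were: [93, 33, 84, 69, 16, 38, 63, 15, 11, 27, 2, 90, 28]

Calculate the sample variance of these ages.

1023.5256

Step 1: Compute the mean: (93 + 33 + 84 + 69 + 16 + 38 + 63 + 15 + 11 + 27 + 2 + 90 + 28) / 13 = 43.7692
Step 2: Compute squared deviations from the mean:
  (93 - 43.7692)^2 = 2423.6686
  (33 - 43.7692)^2 = 115.9763
  (84 - 43.7692)^2 = 1618.5148
  (69 - 43.7692)^2 = 636.5917
  (16 - 43.7692)^2 = 771.1302
  (38 - 43.7692)^2 = 33.284
  (63 - 43.7692)^2 = 369.8225
  (15 - 43.7692)^2 = 827.6686
  (11 - 43.7692)^2 = 1073.8225
  (27 - 43.7692)^2 = 281.2071
  (2 - 43.7692)^2 = 1744.6686
  (90 - 43.7692)^2 = 2137.284
  (28 - 43.7692)^2 = 248.6686
Step 3: Sum of squared deviations = 12282.3077
Step 4: Sample variance = 12282.3077 / 12 = 1023.5256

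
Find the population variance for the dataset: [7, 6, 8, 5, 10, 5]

3.1389

Step 1: Compute the mean: (7 + 6 + 8 + 5 + 10 + 5) / 6 = 6.8333
Step 2: Compute squared deviations from the mean:
  (7 - 6.8333)^2 = 0.0278
  (6 - 6.8333)^2 = 0.6944
  (8 - 6.8333)^2 = 1.3611
  (5 - 6.8333)^2 = 3.3611
  (10 - 6.8333)^2 = 10.0278
  (5 - 6.8333)^2 = 3.3611
Step 3: Sum of squared deviations = 18.8333
Step 4: Population variance = 18.8333 / 6 = 3.1389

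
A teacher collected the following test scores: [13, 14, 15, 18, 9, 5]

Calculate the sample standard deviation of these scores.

4.6332

Step 1: Compute the mean: 12.3333
Step 2: Sum of squared deviations from the mean: 107.3333
Step 3: Sample variance = 107.3333 / 5 = 21.4667
Step 4: Standard deviation = sqrt(21.4667) = 4.6332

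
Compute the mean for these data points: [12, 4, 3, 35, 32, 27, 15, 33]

20.125

Step 1: Sum all values: 12 + 4 + 3 + 35 + 32 + 27 + 15 + 33 = 161
Step 2: Count the number of values: n = 8
Step 3: Mean = sum / n = 161 / 8 = 20.125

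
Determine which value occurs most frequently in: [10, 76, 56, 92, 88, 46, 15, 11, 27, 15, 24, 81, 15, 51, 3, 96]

15

Step 1: Count the frequency of each value:
  3: appears 1 time(s)
  10: appears 1 time(s)
  11: appears 1 time(s)
  15: appears 3 time(s)
  24: appears 1 time(s)
  27: appears 1 time(s)
  46: appears 1 time(s)
  51: appears 1 time(s)
  56: appears 1 time(s)
  76: appears 1 time(s)
  81: appears 1 time(s)
  88: appears 1 time(s)
  92: appears 1 time(s)
  96: appears 1 time(s)
Step 2: The value 15 appears most frequently (3 times).
Step 3: Mode = 15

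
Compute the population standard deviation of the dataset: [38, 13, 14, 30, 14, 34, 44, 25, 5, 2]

13.6195

Step 1: Compute the mean: 21.9
Step 2: Sum of squared deviations from the mean: 1854.9
Step 3: Population variance = 1854.9 / 10 = 185.49
Step 4: Standard deviation = sqrt(185.49) = 13.6195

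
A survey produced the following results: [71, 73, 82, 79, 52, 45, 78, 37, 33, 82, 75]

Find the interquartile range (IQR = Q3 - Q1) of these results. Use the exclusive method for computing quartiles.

34

Step 1: Sort the data: [33, 37, 45, 52, 71, 73, 75, 78, 79, 82, 82]
Step 2: n = 11
Step 3: Using the exclusive quartile method:
  Q1 = 45
  Q2 (median) = 73
  Q3 = 79
  IQR = Q3 - Q1 = 79 - 45 = 34
Step 4: IQR = 34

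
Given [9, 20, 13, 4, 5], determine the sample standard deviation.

6.5345

Step 1: Compute the mean: 10.2
Step 2: Sum of squared deviations from the mean: 170.8
Step 3: Sample variance = 170.8 / 4 = 42.7
Step 4: Standard deviation = sqrt(42.7) = 6.5345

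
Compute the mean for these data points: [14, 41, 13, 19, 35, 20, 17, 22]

22.625

Step 1: Sum all values: 14 + 41 + 13 + 19 + 35 + 20 + 17 + 22 = 181
Step 2: Count the number of values: n = 8
Step 3: Mean = sum / n = 181 / 8 = 22.625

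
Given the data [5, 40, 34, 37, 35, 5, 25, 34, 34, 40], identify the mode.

34

Step 1: Count the frequency of each value:
  5: appears 2 time(s)
  25: appears 1 time(s)
  34: appears 3 time(s)
  35: appears 1 time(s)
  37: appears 1 time(s)
  40: appears 2 time(s)
Step 2: The value 34 appears most frequently (3 times).
Step 3: Mode = 34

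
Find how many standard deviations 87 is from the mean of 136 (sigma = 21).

-2.3333

Step 1: Recall the z-score formula: z = (x - mu) / sigma
Step 2: Substitute values: z = (87 - 136) / 21
Step 3: z = -49 / 21 = -2.3333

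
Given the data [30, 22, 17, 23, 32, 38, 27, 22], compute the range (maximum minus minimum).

21

Step 1: Identify the maximum value: max = 38
Step 2: Identify the minimum value: min = 17
Step 3: Range = max - min = 38 - 17 = 21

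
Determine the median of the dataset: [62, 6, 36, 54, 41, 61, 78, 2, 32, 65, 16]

41

Step 1: Sort the data in ascending order: [2, 6, 16, 32, 36, 41, 54, 61, 62, 65, 78]
Step 2: The number of values is n = 11.
Step 3: Since n is odd, the median is the middle value at position 6: 41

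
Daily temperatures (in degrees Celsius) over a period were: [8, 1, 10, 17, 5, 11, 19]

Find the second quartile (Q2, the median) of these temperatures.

10

Step 1: Sort the data: [1, 5, 8, 10, 11, 17, 19]
Step 2: n = 7
Step 3: Q2 is the median. Since n is odd, it is the middle value at position 4: 10
Step 4: Q2 = 10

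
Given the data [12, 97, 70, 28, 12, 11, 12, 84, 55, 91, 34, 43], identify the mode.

12

Step 1: Count the frequency of each value:
  11: appears 1 time(s)
  12: appears 3 time(s)
  28: appears 1 time(s)
  34: appears 1 time(s)
  43: appears 1 time(s)
  55: appears 1 time(s)
  70: appears 1 time(s)
  84: appears 1 time(s)
  91: appears 1 time(s)
  97: appears 1 time(s)
Step 2: The value 12 appears most frequently (3 times).
Step 3: Mode = 12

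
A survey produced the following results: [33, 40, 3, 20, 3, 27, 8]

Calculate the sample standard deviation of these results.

14.9156

Step 1: Compute the mean: 19.1429
Step 2: Sum of squared deviations from the mean: 1334.8571
Step 3: Sample variance = 1334.8571 / 6 = 222.4762
Step 4: Standard deviation = sqrt(222.4762) = 14.9156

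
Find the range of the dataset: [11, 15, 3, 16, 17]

14

Step 1: Identify the maximum value: max = 17
Step 2: Identify the minimum value: min = 3
Step 3: Range = max - min = 17 - 3 = 14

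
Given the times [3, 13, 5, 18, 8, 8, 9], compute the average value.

9.1429

Step 1: Sum all values: 3 + 13 + 5 + 18 + 8 + 8 + 9 = 64
Step 2: Count the number of values: n = 7
Step 3: Mean = sum / n = 64 / 7 = 9.1429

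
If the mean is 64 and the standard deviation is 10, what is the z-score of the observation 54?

-1

Step 1: Recall the z-score formula: z = (x - mu) / sigma
Step 2: Substitute values: z = (54 - 64) / 10
Step 3: z = -10 / 10 = -1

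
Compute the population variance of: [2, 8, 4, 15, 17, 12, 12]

26.5714

Step 1: Compute the mean: (2 + 8 + 4 + 15 + 17 + 12 + 12) / 7 = 10
Step 2: Compute squared deviations from the mean:
  (2 - 10)^2 = 64
  (8 - 10)^2 = 4
  (4 - 10)^2 = 36
  (15 - 10)^2 = 25
  (17 - 10)^2 = 49
  (12 - 10)^2 = 4
  (12 - 10)^2 = 4
Step 3: Sum of squared deviations = 186
Step 4: Population variance = 186 / 7 = 26.5714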